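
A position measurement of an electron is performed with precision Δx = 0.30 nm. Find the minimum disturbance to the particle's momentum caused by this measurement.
1.758 × 10^-25 kg·m/s

The uncertainty principle implies that measuring position disturbs momentum:
ΔxΔp ≥ ℏ/2

When we measure position with precision Δx, we necessarily introduce a momentum uncertainty:
Δp ≥ ℏ/(2Δx)
Δp_min = (1.055e-34 J·s) / (2 × 3.000e-10 m)
Δp_min = 1.758e-25 kg·m/s

The more precisely we measure position, the greater the momentum disturbance.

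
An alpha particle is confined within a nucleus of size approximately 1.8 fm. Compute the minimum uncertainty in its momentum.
2.929 × 10^-20 kg·m/s

Using the Heisenberg uncertainty principle:
ΔxΔp ≥ ℏ/2

With Δx ≈ L = 1.800e-15 m (the confinement size):
Δp_min = ℏ/(2Δx)
Δp_min = (1.055e-34 J·s) / (2 × 1.800e-15 m)
Δp_min = 2.929e-20 kg·m/s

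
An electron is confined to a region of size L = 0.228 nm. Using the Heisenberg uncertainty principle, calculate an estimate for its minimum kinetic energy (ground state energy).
183.229 meV

Using the uncertainty principle to estimate ground state energy:

1. The position uncertainty is approximately the confinement size:
   Δx ≈ L = 2.280e-10 m

2. From ΔxΔp ≥ ℏ/2, the minimum momentum uncertainty is:
   Δp ≈ ℏ/(2L) = 2.313e-25 kg·m/s

3. The kinetic energy is approximately:
   KE ≈ (Δp)²/(2m) = (2.313e-25)²/(2 × 9.109e-31 kg)
   KE ≈ 2.936e-20 J = 183.229 meV

This is an order-of-magnitude estimate of the ground state energy.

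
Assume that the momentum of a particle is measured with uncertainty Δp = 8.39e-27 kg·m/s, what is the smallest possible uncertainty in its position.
6.285 nm

Using the Heisenberg uncertainty principle:
ΔxΔp ≥ ℏ/2

The minimum uncertainty in position is:
Δx_min = ℏ/(2Δp)
Δx_min = (1.055e-34 J·s) / (2 × 8.390e-27 kg·m/s)
Δx_min = 6.285e-09 m = 6.285 nm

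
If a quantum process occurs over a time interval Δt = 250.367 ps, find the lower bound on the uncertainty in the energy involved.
1.314 μeV

Using the energy-time uncertainty principle:
ΔEΔt ≥ ℏ/2

The minimum uncertainty in energy is:
ΔE_min = ℏ/(2Δt)
ΔE_min = (1.055e-34 J·s) / (2 × 2.504e-10 s)
ΔE_min = 2.106e-25 J = 1.314 μeV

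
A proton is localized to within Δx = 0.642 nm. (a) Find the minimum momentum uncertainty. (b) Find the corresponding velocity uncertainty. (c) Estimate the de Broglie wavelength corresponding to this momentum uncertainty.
(a) Δp_min = 8.213 × 10^-26 kg·m/s
(b) Δv_min = 49.104 m/s
(c) λ_dB = 8.068 nm

Step-by-step:

(a) From the uncertainty principle:
Δp_min = ℏ/(2Δx) = (1.055e-34 J·s)/(2 × 6.420e-10 m) = 8.213e-26 kg·m/s

(b) The velocity uncertainty:
Δv = Δp/m = (8.213e-26 kg·m/s)/(1.673e-27 kg) = 4.910e+01 m/s = 49.104 m/s

(c) The de Broglie wavelength for this momentum:
λ = h/p = (6.626e-34 J·s)/(8.213e-26 kg·m/s) = 8.068e-09 m = 8.068 nm

Note: The de Broglie wavelength is comparable to the localization size, as expected from wave-particle duality.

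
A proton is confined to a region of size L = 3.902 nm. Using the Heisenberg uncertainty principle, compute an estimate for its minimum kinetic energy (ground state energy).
340.706 neV

Using the uncertainty principle to estimate ground state energy:

1. The position uncertainty is approximately the confinement size:
   Δx ≈ L = 3.902e-09 m

2. From ΔxΔp ≥ ℏ/2, the minimum momentum uncertainty is:
   Δp ≈ ℏ/(2L) = 1.351e-26 kg·m/s

3. The kinetic energy is approximately:
   KE ≈ (Δp)²/(2m) = (1.351e-26)²/(2 × 1.673e-27 kg)
   KE ≈ 5.459e-26 J = 340.706 neV

This is an order-of-magnitude estimate of the ground state energy.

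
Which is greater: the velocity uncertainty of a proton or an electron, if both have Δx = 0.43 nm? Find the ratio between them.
The electron has the larger minimum velocity uncertainty, by a ratio of 1836.2.

For both particles, Δp_min = ℏ/(2Δx) = 1.226e-25 kg·m/s (same for both).

The velocity uncertainty is Δv = Δp/m:
- proton: Δv = 1.226e-25 / 1.673e-27 = 7.331e+01 m/s = 73.313 m/s
- electron: Δv = 1.226e-25 / 9.109e-31 = 1.346e+05 m/s = 134.614 km/s

Ratio: 1.346e+05 / 7.331e+01 = 1836.2

The lighter particle has larger velocity uncertainty because Δv ∝ 1/m.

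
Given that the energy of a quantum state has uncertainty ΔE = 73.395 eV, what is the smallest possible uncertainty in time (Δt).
4.484 as

Using the energy-time uncertainty principle:
ΔEΔt ≥ ℏ/2

The minimum uncertainty in time is:
Δt_min = ℏ/(2ΔE)
Δt_min = (1.055e-34 J·s) / (2 × 1.176e-17 J)
Δt_min = 4.484e-18 s = 4.484 as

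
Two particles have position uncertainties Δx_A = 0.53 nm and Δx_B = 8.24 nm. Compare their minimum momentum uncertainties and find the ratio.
Particle A has the larger minimum momentum uncertainty, by a factor of 15.55.

For each particle, the minimum momentum uncertainty is Δp_min = ℏ/(2Δx):

Particle A: Δp_A = ℏ/(2×5.300e-10 m) = 9.949e-26 kg·m/s
Particle B: Δp_B = ℏ/(2×8.240e-09 m) = 6.399e-27 kg·m/s

Ratio: Δp_A/Δp_B = 15.55

Since Δp_min ∝ 1/Δx, the particle with smaller position uncertainty (A) has larger momentum uncertainty.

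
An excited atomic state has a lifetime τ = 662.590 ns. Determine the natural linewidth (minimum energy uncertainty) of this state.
496.696 peV

Using the energy-time uncertainty principle:
ΔEΔt ≥ ℏ/2

The lifetime τ represents the time uncertainty Δt.
The natural linewidth (minimum energy uncertainty) is:

ΔE = ℏ/(2τ)
ΔE = (1.055e-34 J·s) / (2 × 6.626e-07 s)
ΔE = 7.958e-29 J = 496.696 peV

This natural linewidth limits the precision of spectroscopic measurements.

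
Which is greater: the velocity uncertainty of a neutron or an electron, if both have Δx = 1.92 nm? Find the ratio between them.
The electron has the larger minimum velocity uncertainty, by a ratio of 1838.7.

For both particles, Δp_min = ℏ/(2Δx) = 2.746e-26 kg·m/s (same for both).

The velocity uncertainty is Δv = Δp/m:
- neutron: Δv = 2.746e-26 / 1.675e-27 = 1.640e+01 m/s = 16.396 m/s
- electron: Δv = 2.746e-26 / 9.109e-31 = 3.015e+04 m/s = 30.148 km/s

Ratio: 3.015e+04 / 1.640e+01 = 1838.7

The lighter particle has larger velocity uncertainty because Δv ∝ 1/m.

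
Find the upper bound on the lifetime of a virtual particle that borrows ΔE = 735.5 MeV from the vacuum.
4.475 × 10^-25 s

Using the energy-time uncertainty principle:
ΔEΔt ≥ ℏ/2

For a virtual particle borrowing energy ΔE, the maximum lifetime is:
Δt_max = ℏ/(2ΔE)

Converting energy:
ΔE = 735.5 MeV = 1.178e-10 J

Δt_max = (1.055e-34 J·s) / (2 × 1.178e-10 J)
Δt_max = 4.475e-25 s = 4.475 × 10^-25 s

Virtual particles with higher borrowed energy exist for shorter times.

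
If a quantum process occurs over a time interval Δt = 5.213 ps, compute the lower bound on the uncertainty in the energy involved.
63.132 μeV

Using the energy-time uncertainty principle:
ΔEΔt ≥ ℏ/2

The minimum uncertainty in energy is:
ΔE_min = ℏ/(2Δt)
ΔE_min = (1.055e-34 J·s) / (2 × 5.213e-12 s)
ΔE_min = 1.011e-23 J = 63.132 μeV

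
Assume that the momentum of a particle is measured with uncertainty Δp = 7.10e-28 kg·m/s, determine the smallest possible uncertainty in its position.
74.266 nm

Using the Heisenberg uncertainty principle:
ΔxΔp ≥ ℏ/2

The minimum uncertainty in position is:
Δx_min = ℏ/(2Δp)
Δx_min = (1.055e-34 J·s) / (2 × 7.100e-28 kg·m/s)
Δx_min = 7.427e-08 m = 74.266 nm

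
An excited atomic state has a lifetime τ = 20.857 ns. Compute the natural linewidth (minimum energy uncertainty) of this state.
15.779 neV

Using the energy-time uncertainty principle:
ΔEΔt ≥ ℏ/2

The lifetime τ represents the time uncertainty Δt.
The natural linewidth (minimum energy uncertainty) is:

ΔE = ℏ/(2τ)
ΔE = (1.055e-34 J·s) / (2 × 2.086e-08 s)
ΔE = 2.528e-27 J = 15.779 neV

This natural linewidth limits the precision of spectroscopic measurements.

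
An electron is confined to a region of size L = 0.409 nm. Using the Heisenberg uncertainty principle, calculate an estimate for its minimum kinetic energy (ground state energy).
56.940 meV

Using the uncertainty principle to estimate ground state energy:

1. The position uncertainty is approximately the confinement size:
   Δx ≈ L = 4.090e-10 m

2. From ΔxΔp ≥ ℏ/2, the minimum momentum uncertainty is:
   Δp ≈ ℏ/(2L) = 1.289e-25 kg·m/s

3. The kinetic energy is approximately:
   KE ≈ (Δp)²/(2m) = (1.289e-25)²/(2 × 9.109e-31 kg)
   KE ≈ 9.123e-21 J = 56.940 meV

This is an order-of-magnitude estimate of the ground state energy.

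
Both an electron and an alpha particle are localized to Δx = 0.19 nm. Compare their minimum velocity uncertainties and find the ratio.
The electron has the larger minimum velocity uncertainty, by a ratio of 7294.3.

For both particles, Δp_min = ℏ/(2Δx) = 2.775e-25 kg·m/s (same for both).

The velocity uncertainty is Δv = Δp/m:
- electron: Δv = 2.775e-25 / 9.109e-31 = 3.047e+05 m/s = 304.652 km/s
- alpha particle: Δv = 2.775e-25 / 6.645e-27 = 4.177e+01 m/s = 41.766 m/s

Ratio: 3.047e+05 / 4.177e+01 = 7294.3

The lighter particle has larger velocity uncertainty because Δv ∝ 1/m.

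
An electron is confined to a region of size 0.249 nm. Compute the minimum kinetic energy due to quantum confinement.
153.626 meV

Using the uncertainty principle:

1. Position uncertainty: Δx ≈ 2.490e-10 m
2. Minimum momentum uncertainty: Δp = ℏ/(2Δx) = 2.118e-25 kg·m/s
3. Minimum kinetic energy:
   KE = (Δp)²/(2m) = (2.118e-25)²/(2 × 9.109e-31 kg)
   KE = 2.461e-20 J = 153.626 meV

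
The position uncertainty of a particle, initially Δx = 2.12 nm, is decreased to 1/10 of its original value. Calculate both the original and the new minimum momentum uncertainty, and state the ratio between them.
Original Δp_min = 2.487 × 10^-26 kg·m/s; new Δp'_min = 2.487 × 10^-25 kg·m/s; ratio Δp'_min/Δp_min = 10.

From the uncertainty principle ΔxΔp ≥ ℏ/2, the minimum momentum uncertainty is Δp_min = ℏ/(2Δx).

Original (Δx = 2.12 nm = 2.120e-09 m):
Δp_min = (1.055e-34 J·s)/(2 × 2.120e-09 m) = 2.487e-26 kg·m/s

When Δx → (1/10)Δx:
Δp'_min = ℏ/(2 × (1/10)Δx) = 10 × ℏ/(2Δx) = 10 × Δp_min
Δp'_min = 10 × 2.487e-26 kg·m/s = 2.487e-25 kg·m/s

Since Δp_min ∝ 1/Δx, when Δx is decreased to 1/10 of its original value, Δp_min increases to 10 times its original value.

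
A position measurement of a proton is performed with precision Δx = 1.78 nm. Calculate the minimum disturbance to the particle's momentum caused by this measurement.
2.962 × 10^-26 kg·m/s

The uncertainty principle implies that measuring position disturbs momentum:
ΔxΔp ≥ ℏ/2

When we measure position with precision Δx, we necessarily introduce a momentum uncertainty:
Δp ≥ ℏ/(2Δx)
Δp_min = (1.055e-34 J·s) / (2 × 1.780e-09 m)
Δp_min = 2.962e-26 kg·m/s

The more precisely we measure position, the greater the momentum disturbance.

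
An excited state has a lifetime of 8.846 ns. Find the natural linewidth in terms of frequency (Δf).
8.996 MHz

Using the energy-time uncertainty principle and E = hf:
ΔEΔt ≥ ℏ/2
hΔf·Δt ≥ ℏ/2

The minimum frequency uncertainty is:
Δf = ℏ/(2hτ) = 1/(4πτ)
Δf = 1/(4π × 8.846e-09 s)
Δf = 8.996e+06 Hz = 8.996 MHz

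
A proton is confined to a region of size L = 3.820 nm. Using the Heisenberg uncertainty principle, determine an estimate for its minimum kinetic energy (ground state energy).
355.490 neV

Using the uncertainty principle to estimate ground state energy:

1. The position uncertainty is approximately the confinement size:
   Δx ≈ L = 3.820e-09 m

2. From ΔxΔp ≥ ℏ/2, the minimum momentum uncertainty is:
   Δp ≈ ℏ/(2L) = 1.380e-26 kg·m/s

3. The kinetic energy is approximately:
   KE ≈ (Δp)²/(2m) = (1.380e-26)²/(2 × 1.673e-27 kg)
   KE ≈ 5.696e-26 J = 355.490 neV

This is an order-of-magnitude estimate of the ground state energy.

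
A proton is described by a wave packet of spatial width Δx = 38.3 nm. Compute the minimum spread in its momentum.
1.377 × 10^-27 kg·m/s

For a wave packet, the spatial width Δx and momentum spread Δp are related by the uncertainty principle:
ΔxΔp ≥ ℏ/2

The minimum momentum spread is:
Δp_min = ℏ/(2Δx)
Δp_min = (1.055e-34 J·s) / (2 × 3.830e-08 m)
Δp_min = 1.377e-27 kg·m/s

A wave packet cannot have both a well-defined position and well-defined momentum.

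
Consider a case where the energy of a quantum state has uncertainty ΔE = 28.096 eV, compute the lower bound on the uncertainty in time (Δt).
11.714 as

Using the energy-time uncertainty principle:
ΔEΔt ≥ ℏ/2

The minimum uncertainty in time is:
Δt_min = ℏ/(2ΔE)
Δt_min = (1.055e-34 J·s) / (2 × 4.501e-18 J)
Δt_min = 1.171e-17 s = 11.714 as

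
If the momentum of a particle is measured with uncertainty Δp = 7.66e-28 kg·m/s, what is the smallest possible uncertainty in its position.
68.836 nm

Using the Heisenberg uncertainty principle:
ΔxΔp ≥ ℏ/2

The minimum uncertainty in position is:
Δx_min = ℏ/(2Δp)
Δx_min = (1.055e-34 J·s) / (2 × 7.660e-28 kg·m/s)
Δx_min = 6.884e-08 m = 68.836 nm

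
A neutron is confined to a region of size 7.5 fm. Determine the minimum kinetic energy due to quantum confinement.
92.094 keV

Using the uncertainty principle:

1. Position uncertainty: Δx ≈ 7.500e-15 m
2. Minimum momentum uncertainty: Δp = ℏ/(2Δx) = 7.030e-21 kg·m/s
3. Minimum kinetic energy:
   KE = (Δp)²/(2m) = (7.030e-21)²/(2 × 1.675e-27 kg)
   KE = 1.476e-14 J = 92.094 keV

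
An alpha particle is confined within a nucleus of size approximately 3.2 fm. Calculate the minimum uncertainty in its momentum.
1.648 × 10^-20 kg·m/s

Using the Heisenberg uncertainty principle:
ΔxΔp ≥ ℏ/2

With Δx ≈ L = 3.200e-15 m (the confinement size):
Δp_min = ℏ/(2Δx)
Δp_min = (1.055e-34 J·s) / (2 × 3.200e-15 m)
Δp_min = 1.648e-20 kg·m/s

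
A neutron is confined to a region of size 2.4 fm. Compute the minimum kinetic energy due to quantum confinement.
899.360 keV

Using the uncertainty principle:

1. Position uncertainty: Δx ≈ 2.400e-15 m
2. Minimum momentum uncertainty: Δp = ℏ/(2Δx) = 2.197e-20 kg·m/s
3. Minimum kinetic energy:
   KE = (Δp)²/(2m) = (2.197e-20)²/(2 × 1.675e-27 kg)
   KE = 1.441e-13 J = 899.360 keV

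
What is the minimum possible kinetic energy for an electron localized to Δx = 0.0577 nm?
2.861 eV

Localizing a particle requires giving it sufficient momentum uncertainty:

1. From uncertainty principle: Δp ≥ ℏ/(2Δx)
   Δp_min = (1.055e-34 J·s) / (2 × 5.770e-11 m)
   Δp_min = 9.138e-25 kg·m/s

2. This momentum uncertainty corresponds to kinetic energy:
   KE ≈ (Δp)²/(2m) = (9.138e-25)²/(2 × 9.109e-31 kg)
   KE = 4.584e-19 J = 2.861 eV

Tighter localization requires more energy.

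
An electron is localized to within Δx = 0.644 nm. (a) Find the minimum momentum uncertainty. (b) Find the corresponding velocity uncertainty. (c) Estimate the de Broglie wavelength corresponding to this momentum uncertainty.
(a) Δp_min = 8.188 × 10^-26 kg·m/s
(b) Δv_min = 89.882 km/s
(c) λ_dB = 8.093 nm

Step-by-step:

(a) From the uncertainty principle:
Δp_min = ℏ/(2Δx) = (1.055e-34 J·s)/(2 × 6.440e-10 m) = 8.188e-26 kg·m/s

(b) The velocity uncertainty:
Δv = Δp/m = (8.188e-26 kg·m/s)/(9.109e-31 kg) = 8.988e+04 m/s = 89.882 km/s

(c) The de Broglie wavelength for this momentum:
λ = h/p = (6.626e-34 J·s)/(8.188e-26 kg·m/s) = 8.093e-09 m = 8.093 nm

Note: The de Broglie wavelength is comparable to the localization size, as expected from wave-particle duality.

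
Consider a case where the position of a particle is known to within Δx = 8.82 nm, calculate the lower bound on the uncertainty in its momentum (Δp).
5.978 × 10^-27 kg·m/s

Using the Heisenberg uncertainty principle:
ΔxΔp ≥ ℏ/2

The minimum uncertainty in momentum is:
Δp_min = ℏ/(2Δx)
Δp_min = (1.055e-34 J·s) / (2 × 8.820e-09 m)
Δp_min = 5.978e-27 kg·m/s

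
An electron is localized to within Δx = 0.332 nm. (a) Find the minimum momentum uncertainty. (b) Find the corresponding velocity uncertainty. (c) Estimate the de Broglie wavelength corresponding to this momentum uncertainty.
(a) Δp_min = 1.588 × 10^-25 kg·m/s
(b) Δv_min = 174.349 km/s
(c) λ_dB = 4.172 nm

Step-by-step:

(a) From the uncertainty principle:
Δp_min = ℏ/(2Δx) = (1.055e-34 J·s)/(2 × 3.320e-10 m) = 1.588e-25 kg·m/s

(b) The velocity uncertainty:
Δv = Δp/m = (1.588e-25 kg·m/s)/(9.109e-31 kg) = 1.743e+05 m/s = 174.349 km/s

(c) The de Broglie wavelength for this momentum:
λ = h/p = (6.626e-34 J·s)/(1.588e-25 kg·m/s) = 4.172e-09 m = 4.172 nm

Note: The de Broglie wavelength is comparable to the localization size, as expected from wave-particle duality.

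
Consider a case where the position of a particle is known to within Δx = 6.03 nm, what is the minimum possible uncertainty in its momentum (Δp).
8.744 × 10^-27 kg·m/s

Using the Heisenberg uncertainty principle:
ΔxΔp ≥ ℏ/2

The minimum uncertainty in momentum is:
Δp_min = ℏ/(2Δx)
Δp_min = (1.055e-34 J·s) / (2 × 6.030e-09 m)
Δp_min = 8.744e-27 kg·m/s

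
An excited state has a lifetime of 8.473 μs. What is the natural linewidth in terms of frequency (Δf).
9.392 kHz

Using the energy-time uncertainty principle and E = hf:
ΔEΔt ≥ ℏ/2
hΔf·Δt ≥ ℏ/2

The minimum frequency uncertainty is:
Δf = ℏ/(2hτ) = 1/(4πτ)
Δf = 1/(4π × 8.473e-06 s)
Δf = 9.392e+03 Hz = 9.392 kHz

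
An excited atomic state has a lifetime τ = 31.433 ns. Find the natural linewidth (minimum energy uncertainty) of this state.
10.470 neV

Using the energy-time uncertainty principle:
ΔEΔt ≥ ℏ/2

The lifetime τ represents the time uncertainty Δt.
The natural linewidth (minimum energy uncertainty) is:

ΔE = ℏ/(2τ)
ΔE = (1.055e-34 J·s) / (2 × 3.143e-08 s)
ΔE = 1.677e-27 J = 10.470 neV

This natural linewidth limits the precision of spectroscopic measurements.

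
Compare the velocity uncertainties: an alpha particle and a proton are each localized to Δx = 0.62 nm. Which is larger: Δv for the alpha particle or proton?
The proton has the larger minimum velocity uncertainty, by a ratio of 4.0.

For both particles, Δp_min = ℏ/(2Δx) = 8.505e-26 kg·m/s (same for both).

The velocity uncertainty is Δv = Δp/m:
- alpha particle: Δv = 8.505e-26 / 6.645e-27 = 1.280e+01 m/s = 12.799 m/s
- proton: Δv = 8.505e-26 / 1.673e-27 = 5.085e+01 m/s = 50.846 m/s

Ratio: 5.085e+01 / 1.280e+01 = 4.0

The lighter particle has larger velocity uncertainty because Δv ∝ 1/m.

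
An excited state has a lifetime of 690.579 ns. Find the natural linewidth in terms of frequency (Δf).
115.233 kHz

Using the energy-time uncertainty principle and E = hf:
ΔEΔt ≥ ℏ/2
hΔf·Δt ≥ ℏ/2

The minimum frequency uncertainty is:
Δf = ℏ/(2hτ) = 1/(4πτ)
Δf = 1/(4π × 6.906e-07 s)
Δf = 1.152e+05 Hz = 115.233 kHz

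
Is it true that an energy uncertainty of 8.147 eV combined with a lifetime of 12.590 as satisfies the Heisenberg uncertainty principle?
No, it violates the uncertainty relation.

Calculate the product ΔEΔt:
ΔE = 8.147 eV = 1.305e-18 J
ΔEΔt = (1.305e-18 J) × (1.259e-17 s)
ΔEΔt = 1.643e-35 J·s

Compare to the minimum allowed value ℏ/2:
ℏ/2 = 5.273e-35 J·s

Since ΔEΔt = 1.643e-35 J·s < 5.273e-35 J·s = ℏ/2,
this violates the uncertainty relation.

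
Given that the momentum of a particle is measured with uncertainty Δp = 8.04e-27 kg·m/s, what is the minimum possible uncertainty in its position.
6.558 nm

Using the Heisenberg uncertainty principle:
ΔxΔp ≥ ℏ/2

The minimum uncertainty in position is:
Δx_min = ℏ/(2Δp)
Δx_min = (1.055e-34 J·s) / (2 × 8.040e-27 kg·m/s)
Δx_min = 6.558e-09 m = 6.558 nm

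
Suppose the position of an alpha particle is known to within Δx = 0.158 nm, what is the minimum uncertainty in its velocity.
50.225 m/s

Using the Heisenberg uncertainty principle and Δp = mΔv:
ΔxΔp ≥ ℏ/2
Δx(mΔv) ≥ ℏ/2

The minimum uncertainty in velocity is:
Δv_min = ℏ/(2mΔx)
Δv_min = (1.055e-34 J·s) / (2 × 6.645e-27 kg × 1.580e-10 m)
Δv_min = 5.022e+01 m/s = 50.225 m/s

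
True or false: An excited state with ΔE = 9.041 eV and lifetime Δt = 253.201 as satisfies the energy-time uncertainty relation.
Yes, it satisfies the uncertainty relation.

Calculate the product ΔEΔt:
ΔE = 9.041 eV = 1.449e-18 J
ΔEΔt = (1.449e-18 J) × (2.532e-16 s)
ΔEΔt = 3.668e-34 J·s

Compare to the minimum allowed value ℏ/2:
ℏ/2 = 5.273e-35 J·s

Since ΔEΔt = 3.668e-34 J·s ≥ 5.273e-35 J·s = ℏ/2,
this satisfies the uncertainty relation.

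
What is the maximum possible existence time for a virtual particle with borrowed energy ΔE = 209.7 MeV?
1.569 ys

Using the energy-time uncertainty principle:
ΔEΔt ≥ ℏ/2

For a virtual particle borrowing energy ΔE, the maximum lifetime is:
Δt_max = ℏ/(2ΔE)

Converting energy:
ΔE = 209.7 MeV = 3.360e-11 J

Δt_max = (1.055e-34 J·s) / (2 × 3.360e-11 J)
Δt_max = 1.569e-24 s = 1.569 ys

Virtual particles with higher borrowed energy exist for shorter times.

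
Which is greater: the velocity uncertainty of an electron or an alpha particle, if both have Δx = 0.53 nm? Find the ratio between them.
The electron has the larger minimum velocity uncertainty, by a ratio of 7294.3.

For both particles, Δp_min = ℏ/(2Δx) = 9.949e-26 kg·m/s (same for both).

The velocity uncertainty is Δv = Δp/m:
- electron: Δv = 9.949e-26 / 9.109e-31 = 1.092e+05 m/s = 109.215 km/s
- alpha particle: Δv = 9.949e-26 / 6.645e-27 = 1.497e+01 m/s = 14.973 m/s

Ratio: 1.092e+05 / 1.497e+01 = 7294.3

The lighter particle has larger velocity uncertainty because Δv ∝ 1/m.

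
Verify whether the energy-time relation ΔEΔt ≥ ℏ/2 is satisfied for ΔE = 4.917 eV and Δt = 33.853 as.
No, it violates the uncertainty relation.

Calculate the product ΔEΔt:
ΔE = 4.917 eV = 7.878e-19 J
ΔEΔt = (7.878e-19 J) × (3.385e-17 s)
ΔEΔt = 2.667e-35 J·s

Compare to the minimum allowed value ℏ/2:
ℏ/2 = 5.273e-35 J·s

Since ΔEΔt = 2.667e-35 J·s < 5.273e-35 J·s = ℏ/2,
this violates the uncertainty relation.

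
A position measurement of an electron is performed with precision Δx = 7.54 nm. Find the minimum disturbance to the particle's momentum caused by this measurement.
6.993 × 10^-27 kg·m/s

The uncertainty principle implies that measuring position disturbs momentum:
ΔxΔp ≥ ℏ/2

When we measure position with precision Δx, we necessarily introduce a momentum uncertainty:
Δp ≥ ℏ/(2Δx)
Δp_min = (1.055e-34 J·s) / (2 × 7.540e-09 m)
Δp_min = 6.993e-27 kg·m/s

The more precisely we measure position, the greater the momentum disturbance.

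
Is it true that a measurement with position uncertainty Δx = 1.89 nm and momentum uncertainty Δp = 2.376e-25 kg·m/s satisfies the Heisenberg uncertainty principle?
Yes, it satisfies the uncertainty principle.

Calculate the product ΔxΔp:
ΔxΔp = (1.890e-09 m) × (2.376e-25 kg·m/s)
ΔxΔp = 4.491e-34 J·s

Compare to the minimum allowed value ℏ/2:
ℏ/2 = 5.273e-35 J·s

Since ΔxΔp = 4.491e-34 J·s ≥ 5.273e-35 J·s = ℏ/2,
the measurement satisfies the uncertainty principle.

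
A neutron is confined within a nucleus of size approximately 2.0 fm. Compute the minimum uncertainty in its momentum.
2.636 × 10^-20 kg·m/s

Using the Heisenberg uncertainty principle:
ΔxΔp ≥ ℏ/2

With Δx ≈ L = 2.000e-15 m (the confinement size):
Δp_min = ℏ/(2Δx)
Δp_min = (1.055e-34 J·s) / (2 × 2.000e-15 m)
Δp_min = 2.636e-20 kg·m/s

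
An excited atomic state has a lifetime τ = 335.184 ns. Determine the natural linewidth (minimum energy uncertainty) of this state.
981.867 peV

Using the energy-time uncertainty principle:
ΔEΔt ≥ ℏ/2

The lifetime τ represents the time uncertainty Δt.
The natural linewidth (minimum energy uncertainty) is:

ΔE = ℏ/(2τ)
ΔE = (1.055e-34 J·s) / (2 × 3.352e-07 s)
ΔE = 1.573e-28 J = 981.867 peV

This natural linewidth limits the precision of spectroscopic measurements.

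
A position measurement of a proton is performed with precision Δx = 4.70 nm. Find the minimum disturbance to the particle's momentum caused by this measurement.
1.122 × 10^-26 kg·m/s

The uncertainty principle implies that measuring position disturbs momentum:
ΔxΔp ≥ ℏ/2

When we measure position with precision Δx, we necessarily introduce a momentum uncertainty:
Δp ≥ ℏ/(2Δx)
Δp_min = (1.055e-34 J·s) / (2 × 4.700e-09 m)
Δp_min = 1.122e-26 kg·m/s

The more precisely we measure position, the greater the momentum disturbance.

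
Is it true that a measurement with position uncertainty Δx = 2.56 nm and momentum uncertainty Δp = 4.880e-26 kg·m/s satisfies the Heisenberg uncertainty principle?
Yes, it satisfies the uncertainty principle.

Calculate the product ΔxΔp:
ΔxΔp = (2.560e-09 m) × (4.880e-26 kg·m/s)
ΔxΔp = 1.249e-34 J·s

Compare to the minimum allowed value ℏ/2:
ℏ/2 = 5.273e-35 J·s

Since ΔxΔp = 1.249e-34 J·s ≥ 5.273e-35 J·s = ℏ/2,
the measurement satisfies the uncertainty principle.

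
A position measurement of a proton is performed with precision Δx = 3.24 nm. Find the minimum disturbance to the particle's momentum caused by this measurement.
1.627 × 10^-26 kg·m/s

The uncertainty principle implies that measuring position disturbs momentum:
ΔxΔp ≥ ℏ/2

When we measure position with precision Δx, we necessarily introduce a momentum uncertainty:
Δp ≥ ℏ/(2Δx)
Δp_min = (1.055e-34 J·s) / (2 × 3.240e-09 m)
Δp_min = 1.627e-26 kg·m/s

The more precisely we measure position, the greater the momentum disturbance.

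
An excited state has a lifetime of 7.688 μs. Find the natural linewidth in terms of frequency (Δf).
10.351 kHz

Using the energy-time uncertainty principle and E = hf:
ΔEΔt ≥ ℏ/2
hΔf·Δt ≥ ℏ/2

The minimum frequency uncertainty is:
Δf = ℏ/(2hτ) = 1/(4πτ)
Δf = 1/(4π × 7.688e-06 s)
Δf = 1.035e+04 Hz = 10.351 kHz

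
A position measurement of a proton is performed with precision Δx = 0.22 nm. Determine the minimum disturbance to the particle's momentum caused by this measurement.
2.397 × 10^-25 kg·m/s

The uncertainty principle implies that measuring position disturbs momentum:
ΔxΔp ≥ ℏ/2

When we measure position with precision Δx, we necessarily introduce a momentum uncertainty:
Δp ≥ ℏ/(2Δx)
Δp_min = (1.055e-34 J·s) / (2 × 2.200e-10 m)
Δp_min = 2.397e-25 kg·m/s

The more precisely we measure position, the greater the momentum disturbance.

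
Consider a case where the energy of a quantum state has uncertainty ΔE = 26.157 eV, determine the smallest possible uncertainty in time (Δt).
12.582 as

Using the energy-time uncertainty principle:
ΔEΔt ≥ ℏ/2

The minimum uncertainty in time is:
Δt_min = ℏ/(2ΔE)
Δt_min = (1.055e-34 J·s) / (2 × 4.191e-18 J)
Δt_min = 1.258e-17 s = 12.582 as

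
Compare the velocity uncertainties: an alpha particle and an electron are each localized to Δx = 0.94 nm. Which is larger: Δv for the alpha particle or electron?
The electron has the larger minimum velocity uncertainty, by a ratio of 7294.3.

For both particles, Δp_min = ℏ/(2Δx) = 5.609e-26 kg·m/s (same for both).

The velocity uncertainty is Δv = Δp/m:
- alpha particle: Δv = 5.609e-26 / 6.645e-27 = 8.442e+00 m/s = 8.442 m/s
- electron: Δv = 5.609e-26 / 9.109e-31 = 6.158e+04 m/s = 61.579 km/s

Ratio: 6.158e+04 / 8.442e+00 = 7294.3

The lighter particle has larger velocity uncertainty because Δv ∝ 1/m.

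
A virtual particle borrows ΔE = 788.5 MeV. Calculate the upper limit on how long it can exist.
4.174 × 10^-25 s

Using the energy-time uncertainty principle:
ΔEΔt ≥ ℏ/2

For a virtual particle borrowing energy ΔE, the maximum lifetime is:
Δt_max = ℏ/(2ΔE)

Converting energy:
ΔE = 788.5 MeV = 1.263e-10 J

Δt_max = (1.055e-34 J·s) / (2 × 1.263e-10 J)
Δt_max = 4.174e-25 s = 4.174 × 10^-25 s

Virtual particles with higher borrowed energy exist for shorter times.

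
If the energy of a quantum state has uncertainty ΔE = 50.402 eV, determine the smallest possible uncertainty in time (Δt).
6.530 as

Using the energy-time uncertainty principle:
ΔEΔt ≥ ℏ/2

The minimum uncertainty in time is:
Δt_min = ℏ/(2ΔE)
Δt_min = (1.055e-34 J·s) / (2 × 8.075e-18 J)
Δt_min = 6.530e-18 s = 6.530 as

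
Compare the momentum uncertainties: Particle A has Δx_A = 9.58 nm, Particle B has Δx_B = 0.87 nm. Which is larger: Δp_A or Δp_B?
Particle B has the larger minimum momentum uncertainty, by a factor of 11.01.

For each particle, the minimum momentum uncertainty is Δp_min = ℏ/(2Δx):

Particle A: Δp_A = ℏ/(2×9.580e-09 m) = 5.504e-27 kg·m/s
Particle B: Δp_B = ℏ/(2×8.700e-10 m) = 6.061e-26 kg·m/s

Ratio: Δp_B/Δp_A = 11.01

Since Δp_min ∝ 1/Δx, the particle with smaller position uncertainty (B) has larger momentum uncertainty.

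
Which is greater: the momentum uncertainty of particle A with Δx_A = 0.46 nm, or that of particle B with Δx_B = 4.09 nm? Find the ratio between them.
Particle A has the larger minimum momentum uncertainty, by a factor of 8.89.

For each particle, the minimum momentum uncertainty is Δp_min = ℏ/(2Δx):

Particle A: Δp_A = ℏ/(2×4.600e-10 m) = 1.146e-25 kg·m/s
Particle B: Δp_B = ℏ/(2×4.090e-09 m) = 1.289e-26 kg·m/s

Ratio: Δp_A/Δp_B = 8.89

Since Δp_min ∝ 1/Δx, the particle with smaller position uncertainty (A) has larger momentum uncertainty.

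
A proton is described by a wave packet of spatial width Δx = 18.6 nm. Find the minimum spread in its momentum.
2.835 × 10^-27 kg·m/s

For a wave packet, the spatial width Δx and momentum spread Δp are related by the uncertainty principle:
ΔxΔp ≥ ℏ/2

The minimum momentum spread is:
Δp_min = ℏ/(2Δx)
Δp_min = (1.055e-34 J·s) / (2 × 1.860e-08 m)
Δp_min = 2.835e-27 kg·m/s

A wave packet cannot have both a well-defined position and well-defined momentum.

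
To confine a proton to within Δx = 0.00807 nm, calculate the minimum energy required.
79.654 meV

Localizing a particle requires giving it sufficient momentum uncertainty:

1. From uncertainty principle: Δp ≥ ℏ/(2Δx)
   Δp_min = (1.055e-34 J·s) / (2 × 8.070e-12 m)
   Δp_min = 6.534e-24 kg·m/s

2. This momentum uncertainty corresponds to kinetic energy:
   KE ≈ (Δp)²/(2m) = (6.534e-24)²/(2 × 1.673e-27 kg)
   KE = 1.276e-20 J = 79.654 meV

Tighter localization requires more energy.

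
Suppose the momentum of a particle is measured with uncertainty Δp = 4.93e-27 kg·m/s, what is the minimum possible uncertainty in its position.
10.695 nm

Using the Heisenberg uncertainty principle:
ΔxΔp ≥ ℏ/2

The minimum uncertainty in position is:
Δx_min = ℏ/(2Δp)
Δx_min = (1.055e-34 J·s) / (2 × 4.930e-27 kg·m/s)
Δx_min = 1.070e-08 m = 10.695 nm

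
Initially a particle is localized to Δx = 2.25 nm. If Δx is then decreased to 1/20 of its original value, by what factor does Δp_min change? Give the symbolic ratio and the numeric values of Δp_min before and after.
Original Δp_min = 2.343 × 10^-26 kg·m/s; new Δp'_min = 4.687 × 10^-25 kg·m/s; ratio Δp'_min/Δp_min = 20.

From the uncertainty principle ΔxΔp ≥ ℏ/2, the minimum momentum uncertainty is Δp_min = ℏ/(2Δx).

Original (Δx = 2.25 nm = 2.250e-09 m):
Δp_min = (1.055e-34 J·s)/(2 × 2.250e-09 m) = 2.343e-26 kg·m/s

When Δx → (1/20)Δx:
Δp'_min = ℏ/(2 × (1/20)Δx) = 20 × ℏ/(2Δx) = 20 × Δp_min
Δp'_min = 20 × 2.343e-26 kg·m/s = 4.687e-25 kg·m/s

Since Δp_min ∝ 1/Δx, when Δx is decreased to 1/20 of its original value, Δp_min increases to 20 times its original value.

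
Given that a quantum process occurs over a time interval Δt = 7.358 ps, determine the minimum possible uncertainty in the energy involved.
44.728 μeV

Using the energy-time uncertainty principle:
ΔEΔt ≥ ℏ/2

The minimum uncertainty in energy is:
ΔE_min = ℏ/(2Δt)
ΔE_min = (1.055e-34 J·s) / (2 × 7.358e-12 s)
ΔE_min = 7.166e-24 J = 44.728 μeV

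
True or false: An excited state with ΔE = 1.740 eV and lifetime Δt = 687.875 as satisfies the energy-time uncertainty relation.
Yes, it satisfies the uncertainty relation.

Calculate the product ΔEΔt:
ΔE = 1.740 eV = 2.788e-19 J
ΔEΔt = (2.788e-19 J) × (6.879e-16 s)
ΔEΔt = 1.918e-34 J·s

Compare to the minimum allowed value ℏ/2:
ℏ/2 = 5.273e-35 J·s

Since ΔEΔt = 1.918e-34 J·s ≥ 5.273e-35 J·s = ℏ/2,
this satisfies the uncertainty relation.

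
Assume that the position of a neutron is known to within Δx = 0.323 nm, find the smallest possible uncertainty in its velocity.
97.465 m/s

Using the Heisenberg uncertainty principle and Δp = mΔv:
ΔxΔp ≥ ℏ/2
Δx(mΔv) ≥ ℏ/2

The minimum uncertainty in velocity is:
Δv_min = ℏ/(2mΔx)
Δv_min = (1.055e-34 J·s) / (2 × 1.675e-27 kg × 3.230e-10 m)
Δv_min = 9.746e+01 m/s = 97.465 m/s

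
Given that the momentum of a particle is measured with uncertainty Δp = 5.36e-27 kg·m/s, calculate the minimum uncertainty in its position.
9.837 nm

Using the Heisenberg uncertainty principle:
ΔxΔp ≥ ℏ/2

The minimum uncertainty in position is:
Δx_min = ℏ/(2Δp)
Δx_min = (1.055e-34 J·s) / (2 × 5.360e-27 kg·m/s)
Δx_min = 9.837e-09 m = 9.837 nm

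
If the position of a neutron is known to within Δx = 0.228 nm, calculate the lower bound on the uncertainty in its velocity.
138.075 m/s

Using the Heisenberg uncertainty principle and Δp = mΔv:
ΔxΔp ≥ ℏ/2
Δx(mΔv) ≥ ℏ/2

The minimum uncertainty in velocity is:
Δv_min = ℏ/(2mΔx)
Δv_min = (1.055e-34 J·s) / (2 × 1.675e-27 kg × 2.280e-10 m)
Δv_min = 1.381e+02 m/s = 138.075 m/s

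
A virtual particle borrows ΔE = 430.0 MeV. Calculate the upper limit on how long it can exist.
7.654 × 10^-25 s

Using the energy-time uncertainty principle:
ΔEΔt ≥ ℏ/2

For a virtual particle borrowing energy ΔE, the maximum lifetime is:
Δt_max = ℏ/(2ΔE)

Converting energy:
ΔE = 430.0 MeV = 6.889e-11 J

Δt_max = (1.055e-34 J·s) / (2 × 6.889e-11 J)
Δt_max = 7.654e-25 s = 7.654 × 10^-25 s

Virtual particles with higher borrowed energy exist for shorter times.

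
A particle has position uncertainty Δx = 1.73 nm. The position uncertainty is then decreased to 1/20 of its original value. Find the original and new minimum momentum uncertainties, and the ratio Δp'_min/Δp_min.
Original Δp_min = 3.048 × 10^-26 kg·m/s; new Δp'_min = 6.096 × 10^-25 kg·m/s; ratio Δp'_min/Δp_min = 20.

From the uncertainty principle ΔxΔp ≥ ℏ/2, the minimum momentum uncertainty is Δp_min = ℏ/(2Δx).

Original (Δx = 1.73 nm = 1.730e-09 m):
Δp_min = (1.055e-34 J·s)/(2 × 1.730e-09 m) = 3.048e-26 kg·m/s

When Δx → (1/20)Δx:
Δp'_min = ℏ/(2 × (1/20)Δx) = 20 × ℏ/(2Δx) = 20 × Δp_min
Δp'_min = 20 × 3.048e-26 kg·m/s = 6.096e-25 kg·m/s

Since Δp_min ∝ 1/Δx, when Δx is decreased to 1/20 of its original value, Δp_min increases to 20 times its original value.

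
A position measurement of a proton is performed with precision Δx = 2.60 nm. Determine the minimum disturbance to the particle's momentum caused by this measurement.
2.028 × 10^-26 kg·m/s

The uncertainty principle implies that measuring position disturbs momentum:
ΔxΔp ≥ ℏ/2

When we measure position with precision Δx, we necessarily introduce a momentum uncertainty:
Δp ≥ ℏ/(2Δx)
Δp_min = (1.055e-34 J·s) / (2 × 2.600e-09 m)
Δp_min = 2.028e-26 kg·m/s

The more precisely we measure position, the greater the momentum disturbance.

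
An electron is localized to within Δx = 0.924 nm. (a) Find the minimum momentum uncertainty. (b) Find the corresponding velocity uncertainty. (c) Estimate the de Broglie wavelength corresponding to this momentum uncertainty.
(a) Δp_min = 5.707 × 10^-26 kg·m/s
(b) Δv_min = 62.645 km/s
(c) λ_dB = 11.611 nm

Step-by-step:

(a) From the uncertainty principle:
Δp_min = ℏ/(2Δx) = (1.055e-34 J·s)/(2 × 9.240e-10 m) = 5.707e-26 kg·m/s

(b) The velocity uncertainty:
Δv = Δp/m = (5.707e-26 kg·m/s)/(9.109e-31 kg) = 6.264e+04 m/s = 62.645 km/s

(c) The de Broglie wavelength for this momentum:
λ = h/p = (6.626e-34 J·s)/(5.707e-26 kg·m/s) = 1.161e-08 m = 11.611 nm

Note: The de Broglie wavelength is comparable to the localization size, as expected from wave-particle duality.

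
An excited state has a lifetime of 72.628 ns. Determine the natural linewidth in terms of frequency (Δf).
1.096 MHz

Using the energy-time uncertainty principle and E = hf:
ΔEΔt ≥ ℏ/2
hΔf·Δt ≥ ℏ/2

The minimum frequency uncertainty is:
Δf = ℏ/(2hτ) = 1/(4πτ)
Δf = 1/(4π × 7.263e-08 s)
Δf = 1.096e+06 Hz = 1.096 MHz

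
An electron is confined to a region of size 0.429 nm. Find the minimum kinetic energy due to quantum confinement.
51.755 meV

Using the uncertainty principle:

1. Position uncertainty: Δx ≈ 4.290e-10 m
2. Minimum momentum uncertainty: Δp = ℏ/(2Δx) = 1.229e-25 kg·m/s
3. Minimum kinetic energy:
   KE = (Δp)²/(2m) = (1.229e-25)²/(2 × 9.109e-31 kg)
   KE = 8.292e-21 J = 51.755 meV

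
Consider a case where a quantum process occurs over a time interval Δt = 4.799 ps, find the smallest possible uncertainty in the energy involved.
68.578 μeV

Using the energy-time uncertainty principle:
ΔEΔt ≥ ℏ/2

The minimum uncertainty in energy is:
ΔE_min = ℏ/(2Δt)
ΔE_min = (1.055e-34 J·s) / (2 × 4.799e-12 s)
ΔE_min = 1.099e-23 J = 68.578 μeV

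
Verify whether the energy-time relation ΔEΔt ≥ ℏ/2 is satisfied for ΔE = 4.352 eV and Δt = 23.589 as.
No, it violates the uncertainty relation.

Calculate the product ΔEΔt:
ΔE = 4.352 eV = 6.973e-19 J
ΔEΔt = (6.973e-19 J) × (2.359e-17 s)
ΔEΔt = 1.645e-35 J·s

Compare to the minimum allowed value ℏ/2:
ℏ/2 = 5.273e-35 J·s

Since ΔEΔt = 1.645e-35 J·s < 5.273e-35 J·s = ℏ/2,
this violates the uncertainty relation.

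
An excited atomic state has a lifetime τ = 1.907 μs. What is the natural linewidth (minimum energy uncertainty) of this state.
172.578 peV

Using the energy-time uncertainty principle:
ΔEΔt ≥ ℏ/2

The lifetime τ represents the time uncertainty Δt.
The natural linewidth (minimum energy uncertainty) is:

ΔE = ℏ/(2τ)
ΔE = (1.055e-34 J·s) / (2 × 1.907e-06 s)
ΔE = 2.765e-29 J = 172.578 peV

This natural linewidth limits the precision of spectroscopic measurements.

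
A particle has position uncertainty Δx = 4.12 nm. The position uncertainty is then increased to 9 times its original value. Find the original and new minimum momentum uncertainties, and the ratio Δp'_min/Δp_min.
Original Δp_min = 1.280 × 10^-26 kg·m/s; new Δp'_min = 1.422 × 10^-27 kg·m/s; ratio Δp'_min/Δp_min = 1/9.

From the uncertainty principle ΔxΔp ≥ ℏ/2, the minimum momentum uncertainty is Δp_min = ℏ/(2Δx).

Original (Δx = 4.12 nm = 4.120e-09 m):
Δp_min = (1.055e-34 J·s)/(2 × 4.120e-09 m) = 1.280e-26 kg·m/s

When Δx → 9Δx:
Δp'_min = ℏ/(2 × 9Δx) = (1/9) × ℏ/(2Δx) = (1/9) × Δp_min
Δp'_min = 1/9 × 1.280e-26 kg·m/s = 1.422e-27 kg·m/s

Since Δp_min ∝ 1/Δx, when Δx is increased to 9 times its original value, Δp_min decreases to 1/9 of its original value.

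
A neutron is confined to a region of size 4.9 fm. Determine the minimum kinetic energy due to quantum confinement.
215.756 keV

Using the uncertainty principle:

1. Position uncertainty: Δx ≈ 4.900e-15 m
2. Minimum momentum uncertainty: Δp = ℏ/(2Δx) = 1.076e-20 kg·m/s
3. Minimum kinetic energy:
   KE = (Δp)²/(2m) = (1.076e-20)²/(2 × 1.675e-27 kg)
   KE = 3.457e-14 J = 215.756 keV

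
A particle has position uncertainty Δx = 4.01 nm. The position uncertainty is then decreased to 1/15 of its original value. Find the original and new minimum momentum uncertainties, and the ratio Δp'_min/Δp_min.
Original Δp_min = 1.315 × 10^-26 kg·m/s; new Δp'_min = 1.972 × 10^-25 kg·m/s; ratio Δp'_min/Δp_min = 15.

From the uncertainty principle ΔxΔp ≥ ℏ/2, the minimum momentum uncertainty is Δp_min = ℏ/(2Δx).

Original (Δx = 4.01 nm = 4.010e-09 m):
Δp_min = (1.055e-34 J·s)/(2 × 4.010e-09 m) = 1.315e-26 kg·m/s

When Δx → (1/15)Δx:
Δp'_min = ℏ/(2 × (1/15)Δx) = 15 × ℏ/(2Δx) = 15 × Δp_min
Δp'_min = 15 × 1.315e-26 kg·m/s = 1.972e-25 kg·m/s

Since Δp_min ∝ 1/Δx, when Δx is decreased to 1/15 of its original value, Δp_min increases to 15 times its original value.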